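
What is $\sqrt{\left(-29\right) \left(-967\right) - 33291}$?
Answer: $8 i \sqrt{82} \approx 72.443 i$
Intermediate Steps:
$\sqrt{\left(-29\right) \left(-967\right) - 33291} = \sqrt{28043 - 33291} = \sqrt{-5248} = 8 i \sqrt{82}$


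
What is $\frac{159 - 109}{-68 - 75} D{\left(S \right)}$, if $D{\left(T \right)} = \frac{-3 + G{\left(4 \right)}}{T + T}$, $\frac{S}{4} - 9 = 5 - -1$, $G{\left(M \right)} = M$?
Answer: $- \frac{5}{1716} \approx -0.0029138$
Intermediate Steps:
$S = 60$ ($S = 36 + 4 \left(5 - -1\right) = 36 + 4 \left(5 + 1\right) = 36 + 4 \cdot 6 = 36 + 24 = 60$)
$D{\left(T \right)} = \frac{1}{2 T}$ ($D{\left(T \right)} = \frac{-3 + 4}{T + T} = 1 \frac{1}{2 T} = \frac{1}{2 T}$)
$\frac{159 - 109}{-68 - 75} D{\left(S \right)} = \frac{159 - 109}{-68 - 75} \frac{1}{2 \cdot 60} = \frac{50}{-143} \cdot \frac{1}{2} \cdot \frac{1}{60} = 50 \left(- \frac{1}{143}\right) \frac{1}{120} = \left(- \frac{50}{143}\right) \frac{1}{120} = - \frac{5}{1716}$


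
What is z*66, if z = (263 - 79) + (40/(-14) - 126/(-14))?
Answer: 87846/7 ≈ 12549.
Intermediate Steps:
z = 1331/7 (z = 184 + (40*(-1/14) - 126*(-1/14)) = 184 + (-20/7 + 9) = 184 + 43/7 = 1331/7 ≈ 190.14)
z*66 = (1331/7)*66 = 87846/7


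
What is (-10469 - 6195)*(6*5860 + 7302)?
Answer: -707586768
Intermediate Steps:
(-10469 - 6195)*(6*5860 + 7302) = -16664*(35160 + 7302) = -16664*42462 = -707586768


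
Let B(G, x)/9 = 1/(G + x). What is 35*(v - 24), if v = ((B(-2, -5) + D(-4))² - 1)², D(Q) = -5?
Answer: 17515725/343 ≈ 51066.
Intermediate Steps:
B(G, x) = 9/(G + x)
v = 3560769/2401 (v = ((9/(-2 - 5) - 5)² - 1)² = ((9/(-7) - 5)² - 1)² = ((9*(-⅐) - 5)² - 1)² = ((-9/7 - 5)² - 1)² = ((-44/7)² - 1)² = (1936/49 - 1)² = (1887/49)² = 3560769/2401 ≈ 1483.0)
35*(v - 24) = 35*(3560769/2401 - 24) = 35*(3503145/2401) = 17515725/343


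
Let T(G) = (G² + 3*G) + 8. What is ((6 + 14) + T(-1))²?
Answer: 676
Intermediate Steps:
T(G) = 8 + G² + 3*G
((6 + 14) + T(-1))² = ((6 + 14) + (8 + (-1)² + 3*(-1)))² = (20 + (8 + 1 - 3))² = (20 + 6)² = 26² = 676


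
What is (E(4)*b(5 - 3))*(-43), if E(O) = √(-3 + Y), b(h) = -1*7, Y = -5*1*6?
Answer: 301*I*√33 ≈ 1729.1*I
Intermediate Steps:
Y = -30 (Y = -5*6 = -30)
b(h) = -7
E(O) = I*√33 (E(O) = √(-3 - 30) = √(-33) = I*√33)
(E(4)*b(5 - 3))*(-43) = ((I*√33)*(-7))*(-43) = -7*I*√33*(-43) = 301*I*√33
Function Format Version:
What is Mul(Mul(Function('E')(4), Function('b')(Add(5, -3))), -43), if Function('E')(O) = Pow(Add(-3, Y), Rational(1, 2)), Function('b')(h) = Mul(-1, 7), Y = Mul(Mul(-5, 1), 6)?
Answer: Mul(301, I, Pow(33, Rational(1, 2))) ≈ Mul(1729.1, I)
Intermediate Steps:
Y = -30 (Y = Mul(-5, 6) = -30)
Function('b')(h) = -7
Function('E')(O) = Mul(I, Pow(33, Rational(1, 2))) (Function('E')(O) = Pow(Add(-3, -30), Rational(1, 2)) = Pow(-33, Rational(1, 2)) = Mul(I, Pow(33, Rational(1, 2))))
Mul(Mul(Function('E')(4), Function('b')(Add(5, -3))), -43) = Mul(Mul(Mul(I, Pow(33, Rational(1, 2))), -7), -43) = Mul(Mul(-7, I, Pow(33, Rational(1, 2))), -43) = Mul(301, I, Pow(33, Rational(1, 2)))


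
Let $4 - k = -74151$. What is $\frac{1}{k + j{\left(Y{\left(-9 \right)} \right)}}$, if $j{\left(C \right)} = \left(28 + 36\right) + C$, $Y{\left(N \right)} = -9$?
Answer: $\frac{1}{74210} \approx 1.3475 \cdot 10^{-5}$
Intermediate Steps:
$k = 74155$ ($k = 4 - -74151 = 4 + 74151 = 74155$)
$j{\left(C \right)} = 64 + C$
$\frac{1}{k + j{\left(Y{\left(-9 \right)} \right)}} = \frac{1}{74155 + \left(64 - 9\right)} = \frac{1}{74155 + 55} = \frac{1}{74210}$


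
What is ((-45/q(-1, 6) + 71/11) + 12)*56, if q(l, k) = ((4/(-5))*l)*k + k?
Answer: 26404/33 ≈ 800.12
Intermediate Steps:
q(l, k) = k - 4*k*l/5 (q(l, k) = ((4*(-⅕))*l)*k + k = (-4*l/5)*k + k = -4*k*l/5 + k = k - 4*k*l/5)
((-45/q(-1, 6) + 71/11) + 12)*56 = ((-45*5/(6*(5 - 4*(-1))) + 71/11) + 12)*56 = ((-45*5/(6*(5 + 4)) + 71*(1/11)) + 12)*56 = ((-45/((⅕)*6*9) + 71/11) + 12)*56 = ((-45/54/5 + 71/11) + 12)*56 = ((-45*5/54 + 71/11) + 12)*56 = ((-25/6 + 71/11) + 12)*56 = (151/66 + 12)*56 = (943/66)*56 = 26404/33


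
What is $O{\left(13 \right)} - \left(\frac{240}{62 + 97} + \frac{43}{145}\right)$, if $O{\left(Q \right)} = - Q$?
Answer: $- \frac{113784}{7685} \approx -14.806$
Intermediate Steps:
$O{\left(13 \right)} - \left(\frac{240}{62 + 97} + \frac{43}{145}\right) = \left(-1\right) 13 - \left(\frac{240}{62 + 97} + \frac{43}{145}\right) = -13 - \left(\frac{240}{159} + 43 \cdot \frac{1}{145}\right) = -13 - \left(240 \cdot \frac{1}{159} + \frac{43}{145}\right) = -13 - \left(\frac{80}{53} + \frac{43}{145}\right) = -13 - \frac{13879}{7685} = - \frac{113784}{7685}$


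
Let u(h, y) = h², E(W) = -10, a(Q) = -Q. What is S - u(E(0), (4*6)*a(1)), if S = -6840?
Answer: -6940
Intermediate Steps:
S - u(E(0), (4*6)*a(1)) = -6840 - 1*(-10)² = -6840 - 1*100 = -6840 - 100 = -6940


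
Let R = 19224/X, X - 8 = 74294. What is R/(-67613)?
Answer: -9612/2511890563 ≈ -3.8266e-6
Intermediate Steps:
X = 74302 (X = 8 + 74294 = 74302)
R = 9612/37151 (R = 19224/74302 = 19224*(1/74302) = 9612/37151 ≈ 0.25873)
R/(-67613) = (9612/37151)/(-67613) = (9612/37151)*(-1/67613) = -9612/2511890563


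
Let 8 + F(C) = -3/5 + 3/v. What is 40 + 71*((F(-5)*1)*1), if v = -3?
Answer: -3208/5 ≈ -641.60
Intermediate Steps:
F(C) = -48/5 (F(C) = -8 + (-3/5 + 3/(-3)) = -8 + (-3*1/5 + 3*(-1/3)) = -8 + (-3/5 - 1) = -8 - 8/5 = -48/5)
40 + 71*((F(-5)*1)*1) = 40 + 71*(-48/5*1*1) = 40 + 71*(-48/5*1) = 40 + 71*(-48/5) = 40 - 3408/5 = -3208/5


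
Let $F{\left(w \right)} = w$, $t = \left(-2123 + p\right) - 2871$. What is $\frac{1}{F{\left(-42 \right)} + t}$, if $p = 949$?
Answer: $- \frac{1}{4087} \approx -0.00024468$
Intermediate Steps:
$t = -4045$ ($t = \left(-2123 + 949\right) - 2871 = -1174 - 2871 = -4045$)
$\frac{1}{F{\left(-42 \right)} + t} = \frac{1}{-42 - 4045} = \frac{1}{-4087} = - \frac{1}{4087}$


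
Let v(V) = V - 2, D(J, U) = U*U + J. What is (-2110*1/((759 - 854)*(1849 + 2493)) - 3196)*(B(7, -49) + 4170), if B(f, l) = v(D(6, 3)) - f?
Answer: -550528732368/41249 ≈ -1.3346e+7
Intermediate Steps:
D(J, U) = J + U² (D(J, U) = U² + J = J + U²)
v(V) = -2 + V
B(f, l) = 13 - f (B(f, l) = (-2 + (6 + 3²)) - f = (-2 + (6 + 9)) - f = (-2 + 15) - f = 13 - f)
(-2110*1/((759 - 854)*(1849 + 2493)) - 3196)*(B(7, -49) + 4170) = (-2110*1/((759 - 854)*(1849 + 2493)) - 3196)*((13 - 1*7) + 4170) = (-2110/((-95*4342)) - 3196)*((13 - 7) + 4170) = (-2110/(-412490) - 3196)*(6 + 4170) = (-2110*(-1/412490) - 3196)*4176 = (211/41249 - 3196)*4176 = -131831593/41249*4176 = -550528732368/41249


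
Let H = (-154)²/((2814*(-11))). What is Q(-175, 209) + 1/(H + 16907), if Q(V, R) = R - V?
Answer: 1304890953/3398153 ≈ 384.00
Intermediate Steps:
H = -154/201 (H = 23716/(-30954) = 23716*(-1/30954) = -154/201 ≈ -0.76617)
Q(-175, 209) + 1/(H + 16907) = (209 - 1*(-175)) + 1/(-154/201 + 16907) = (209 + 175) + 1/(3398153/201) = 384 + 201/3398153 = 1304890953/3398153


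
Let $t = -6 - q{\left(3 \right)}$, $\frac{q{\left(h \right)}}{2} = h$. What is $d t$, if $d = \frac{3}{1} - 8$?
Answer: $60$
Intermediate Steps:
$q{\left(h \right)} = 2 h$
$d = -5$ ($d = 3 \cdot 1 - 8 = 3 - 8 = -5$)
$t = -12$ ($t = -6 - 2 \cdot 3 = -6 - 6 = -12$)
$d t = \left(-5\right) \left(-12\right) = 60$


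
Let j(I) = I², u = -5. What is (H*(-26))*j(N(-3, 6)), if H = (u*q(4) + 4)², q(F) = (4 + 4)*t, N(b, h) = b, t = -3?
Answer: -3597984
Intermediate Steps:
q(F) = -24 (q(F) = (4 + 4)*(-3) = 8*(-3) = -24)
H = 15376 (H = (-5*(-24) + 4)² = (120 + 4)² = 124² = 15376)
(H*(-26))*j(N(-3, 6)) = (15376*(-26))*(-3)² = -399776*9 = -3597984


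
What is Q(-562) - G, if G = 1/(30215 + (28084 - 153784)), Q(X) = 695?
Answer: 66362076/95485 ≈ 695.00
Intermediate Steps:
G = -1/95485 (G = 1/(30215 - 125700) = 1/(-95485) = -1/95485 ≈ -1.0473e-5)
Q(-562) - G = 695 - 1*(-1/95485) = 695 + 1/95485 = 66362076/95485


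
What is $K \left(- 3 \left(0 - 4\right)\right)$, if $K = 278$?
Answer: $3336$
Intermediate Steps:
$K \left(- 3 \left(0 - 4\right)\right) = 278 \left(- 3 \left(0 - 4\right)\right) = 278 \left(\left(-3\right) \left(-4\right)\right) = 278 \cdot 12 = 3336$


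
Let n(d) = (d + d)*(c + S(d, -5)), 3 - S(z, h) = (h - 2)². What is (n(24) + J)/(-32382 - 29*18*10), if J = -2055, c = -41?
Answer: 2077/12534 ≈ 0.16571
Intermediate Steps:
S(z, h) = 3 - (-2 + h)² (S(z, h) = 3 - (h - 2)² = 3 - (-2 + h)²)
n(d) = -174*d (n(d) = (d + d)*(-41 + (3 - (-2 - 5)²)) = (2*d)*(-41 + (3 - 1*(-7)²)) = (2*d)*(-41 + (3 - 1*49)) = (2*d)*(-41 + (3 - 49)) = (2*d)*(-41 - 46) = (2*d)*(-87) = -174*d)
(n(24) + J)/(-32382 - 29*18*10) = (-174*24 - 2055)/(-32382 - 29*18*10) = (-4176 - 2055)/(-32382 - 522*10) = -6231/(-32382 - 5220) = -6231/(-37602) = -6231*(-1/37602) = 2077/12534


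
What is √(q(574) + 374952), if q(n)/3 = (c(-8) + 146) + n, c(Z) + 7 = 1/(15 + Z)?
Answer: 2*√4619370/7 ≈ 614.08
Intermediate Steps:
c(Z) = -7 + 1/(15 + Z)
q(n) = 2922/7 + 3*n (q(n) = 3*(((-104 - 7*(-8))/(15 - 8) + 146) + n) = 3*(((-104 + 56)/7 + 146) + n) = 3*(((⅐)*(-48) + 146) + n) = 3*((-48/7 + 146) + n) = 3*(974/7 + n) = 2922/7 + 3*n)
√(q(574) + 374952) = √((2922/7 + 3*574) + 374952) = √((2922/7 + 1722) + 374952) = √(14976/7 + 374952) = √(2639640/7) = 2*√4619370/7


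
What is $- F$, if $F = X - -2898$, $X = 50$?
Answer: $-2948$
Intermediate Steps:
$F = 2948$ ($F = 50 - -2898 = 50 + 2898 = 2948$)
$- F = \left(-1\right) 2948 = -2948$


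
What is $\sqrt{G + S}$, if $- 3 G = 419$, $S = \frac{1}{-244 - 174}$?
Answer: $\frac{i \sqrt{219631830}}{1254} \approx 11.818 i$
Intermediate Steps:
$S = - \frac{1}{418}$ ($S = \frac{1}{-418} = - \frac{1}{418} \approx -0.0023923$)
$G = - \frac{419}{3}$ ($G = \left(- \frac{1}{3}\right) 419 = - \frac{419}{3} \approx -139.67$)
$\sqrt{G + S} = \sqrt{- \frac{419}{3} - \frac{1}{418}} = \sqrt{- \frac{175145}{1254}} = \frac{i \sqrt{219631830}}{1254}$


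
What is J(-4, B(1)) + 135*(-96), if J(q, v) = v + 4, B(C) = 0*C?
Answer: -12956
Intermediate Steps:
B(C) = 0
J(q, v) = 4 + v
J(-4, B(1)) + 135*(-96) = (4 + 0) + 135*(-96) = 4 - 12960 = -12956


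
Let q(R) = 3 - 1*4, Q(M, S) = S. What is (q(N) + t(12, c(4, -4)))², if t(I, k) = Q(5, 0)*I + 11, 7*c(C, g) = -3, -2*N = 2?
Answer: 100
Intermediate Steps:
N = -1 (N = -½*2 = -1)
c(C, g) = -3/7 (c(C, g) = (⅐)*(-3) = -3/7)
q(R) = -1 (q(R) = 3 - 4 = -1)
t(I, k) = 11 (t(I, k) = 0*I + 11 = 0 + 11 = 11)
(q(N) + t(12, c(4, -4)))² = (-1 + 11)² = 10² = 100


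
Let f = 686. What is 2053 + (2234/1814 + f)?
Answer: 2485390/907 ≈ 2740.2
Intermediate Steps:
2053 + (2234/1814 + f) = 2053 + (2234/1814 + 686) = 2053 + (2234*(1/1814) + 686) = 2053 + (1117/907 + 686) = 2053 + 623319/907 = 2485390/907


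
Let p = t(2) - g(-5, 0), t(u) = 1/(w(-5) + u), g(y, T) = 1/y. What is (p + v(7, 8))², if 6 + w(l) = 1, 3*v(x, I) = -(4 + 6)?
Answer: 2704/225 ≈ 12.018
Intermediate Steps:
v(x, I) = -10/3 (v(x, I) = (-(4 + 6))/3 = (-1*10)/3 = (⅓)*(-10) = -10/3)
w(l) = -5 (w(l) = -6 + 1 = -5)
t(u) = 1/(-5 + u)
p = -2/15 (p = 1/(-5 + 2) - 1/(-5) = 1/(-3) - 1*(-⅕) = -⅓ + ⅕ = -2/15 ≈ -0.13333)
(p + v(7, 8))² = (-2/15 - 10/3)² = (-52/15)² = 2704/225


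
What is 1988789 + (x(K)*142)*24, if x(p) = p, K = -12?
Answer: 1947893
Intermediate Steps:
1988789 + (x(K)*142)*24 = 1988789 - 12*142*24 = 1988789 - 1704*24 = 1988789 - 40896 = 1947893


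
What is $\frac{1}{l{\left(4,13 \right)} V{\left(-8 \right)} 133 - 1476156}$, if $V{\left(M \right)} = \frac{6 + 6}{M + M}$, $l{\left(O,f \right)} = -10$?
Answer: $- \frac{2}{2950317} \approx -6.7789 \cdot 10^{-7}$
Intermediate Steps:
$V{\left(M \right)} = \frac{6}{M}$ ($V{\left(M \right)} = \frac{12}{2 M} = 12 \frac{1}{2 M} = \frac{6}{M}$)
$\frac{1}{l{\left(4,13 \right)} V{\left(-8 \right)} 133 - 1476156} = \frac{1}{- 10 \frac{6}{-8} \cdot 133 - 1476156} = \frac{1}{- 10 \cdot 6 \left(- \frac{1}{8}\right) 133 - 1476156} = \frac{1}{\left(-10\right) \left(- \frac{3}{4}\right) 133 - 1476156} = \frac{1}{\frac{15}{2} \cdot 133 - 1476156} = \frac{1}{\frac{1995}{2} - 1476156} = \frac{1}{- \frac{2950317}{2}} = - \frac{2}{2950317}$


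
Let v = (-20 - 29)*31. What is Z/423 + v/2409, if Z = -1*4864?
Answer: -4119971/339669 ≈ -12.129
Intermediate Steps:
v = -1519 (v = -49*31 = -1519)
Z = -4864
Z/423 + v/2409 = -4864/423 - 1519/2409 = -4119971/339669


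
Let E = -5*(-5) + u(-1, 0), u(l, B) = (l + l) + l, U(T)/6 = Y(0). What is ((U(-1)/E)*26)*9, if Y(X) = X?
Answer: 0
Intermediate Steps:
U(T) = 0 (U(T) = 6*0 = 0)
u(l, B) = 3*l (u(l, B) = 2*l + l = 3*l)
E = 22 (E = -5*(-5) + 3*(-1) = 25 - 3 = 22)
((U(-1)/E)*26)*9 = ((0/22)*26)*9 = ((0*(1/22))*26)*9 = (0*26)*9 = 0*9 = 0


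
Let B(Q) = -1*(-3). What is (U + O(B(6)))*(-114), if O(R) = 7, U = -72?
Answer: 7410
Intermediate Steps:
B(Q) = 3
(U + O(B(6)))*(-114) = (-72 + 7)*(-114) = -65*(-114) = 7410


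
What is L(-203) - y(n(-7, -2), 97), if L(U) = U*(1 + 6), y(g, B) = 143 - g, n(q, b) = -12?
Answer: -1576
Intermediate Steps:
L(U) = 7*U (L(U) = U*7 = 7*U)
L(-203) - y(n(-7, -2), 97) = 7*(-203) - (143 - 1*(-12)) = -1421 - (143 + 12) = -1421 - 1*155 = -1421 - 155 = -1576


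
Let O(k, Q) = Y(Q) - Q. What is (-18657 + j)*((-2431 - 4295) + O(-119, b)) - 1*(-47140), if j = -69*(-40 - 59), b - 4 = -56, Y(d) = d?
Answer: 79588816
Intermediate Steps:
b = -52 (b = 4 - 56 = -52)
O(k, Q) = 0 (O(k, Q) = Q - Q = 0)
j = 6831 (j = -69*(-99) = 6831)
(-18657 + j)*((-2431 - 4295) + O(-119, b)) - 1*(-47140) = (-18657 + 6831)*((-2431 - 4295) + 0) - 1*(-47140) = -11826*(-6726 + 0) + 47140 = -11826*(-6726) + 47140 = 79541676 + 47140 = 79588816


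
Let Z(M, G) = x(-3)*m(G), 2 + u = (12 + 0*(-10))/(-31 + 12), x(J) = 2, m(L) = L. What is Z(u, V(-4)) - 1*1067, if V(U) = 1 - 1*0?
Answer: -1065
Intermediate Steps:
V(U) = 1 (V(U) = 1 + 0 = 1)
u = -50/19 (u = -2 + (12 + 0*(-10))/(-31 + 12) = -2 + (12 + 0)/(-19) = -2 + 12*(-1/19) = -2 - 12/19 = -50/19 ≈ -2.6316)
Z(M, G) = 2*G
Z(u, V(-4)) - 1*1067 = 2*1 - 1*1067 = 2 - 1067 = -1065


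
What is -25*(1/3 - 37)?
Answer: 2750/3 ≈ 916.67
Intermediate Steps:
-25*(1/3 - 37) = -25*(⅓ - 37) = -25*(-110/3) = 2750/3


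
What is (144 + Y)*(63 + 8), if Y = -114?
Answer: 2130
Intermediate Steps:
(144 + Y)*(63 + 8) = (144 - 114)*(63 + 8) = 30*71 = 2130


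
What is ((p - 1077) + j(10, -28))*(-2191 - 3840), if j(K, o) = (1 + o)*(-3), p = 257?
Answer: 4456909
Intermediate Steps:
j(K, o) = -3 - 3*o
((p - 1077) + j(10, -28))*(-2191 - 3840) = ((257 - 1077) + (-3 - 3*(-28)))*(-2191 - 3840) = (-820 + (-3 + 84))*(-6031) = (-820 + 81)*(-6031) = -739*(-6031) = 4456909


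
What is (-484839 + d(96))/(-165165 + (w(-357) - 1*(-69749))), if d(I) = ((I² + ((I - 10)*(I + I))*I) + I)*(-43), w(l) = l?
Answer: 69046791/95773 ≈ 720.94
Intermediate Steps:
d(I) = -43*I - 43*I² - 86*I²*(-10 + I) (d(I) = ((I² + ((-10 + I)*(2*I))*I) + I)*(-43) = ((I² + (2*I*(-10 + I))*I) + I)*(-43) = ((I² + 2*I²*(-10 + I)) + I)*(-43) = (I + I² + 2*I²*(-10 + I))*(-43) = -43*I - 43*I² - 86*I²*(-10 + I))
(-484839 + d(96))/(-165165 + (w(-357) - 1*(-69749))) = (-484839 + 43*96*(-1 - 2*96² + 19*96))/(-165165 + (-357 - 1*(-69749))) = (-484839 + 43*96*(-1 - 2*9216 + 1824))/(-165165 + (-357 + 69749)) = (-484839 + 43*96*(-1 - 18432 + 1824))/(-165165 + 69392) = (-484839 + 43*96*(-16609))/(-95773) = (-484839 - 68561952)*(-1/95773) = -69046791*(-1/95773) = 69046791/95773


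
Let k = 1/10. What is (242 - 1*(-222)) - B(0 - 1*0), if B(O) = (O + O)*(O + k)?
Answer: 464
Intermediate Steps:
k = ⅒ ≈ 0.10000
B(O) = 2*O*(⅒ + O) (B(O) = (O + O)*(O + ⅒) = (2*O)*(⅒ + O) = 2*O*(⅒ + O))
(242 - 1*(-222)) - B(0 - 1*0) = (242 - 1*(-222)) - (0 - 1*0)*(1 + 10*(0 - 1*0))/5 = (242 + 222) - (0 + 0)*(1 + 10*(0 + 0))/5 = 464 - 0*(1 + 10*0)/5 = 464 - 0*(1 + 0)/5 = 464 - 0/5 = 464 - 1*0 = 464 + 0 = 464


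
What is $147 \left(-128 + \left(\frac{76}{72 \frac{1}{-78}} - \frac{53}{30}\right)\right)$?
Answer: $- \frac{311787}{10} \approx -31179.0$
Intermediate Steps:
$147 \left(-128 + \left(\frac{76}{72 \frac{1}{-78}} - \frac{53}{30}\right)\right) = 147 \left(-128 + \left(\frac{76}{72 \left(- \frac{1}{78}\right)} - \frac{53}{30}\right)\right) = 147 \left(-128 + \left(\frac{76}{- \frac{12}{13}} - \frac{53}{30}\right)\right) = 147 \left(-128 + \left(76 \left(- \frac{13}{12}\right) - \frac{53}{30}\right)\right) = 147 \left(-128 - \frac{841}{10}\right) = 147 \left(- \frac{2121}{10}\right) = - \frac{311787}{10}$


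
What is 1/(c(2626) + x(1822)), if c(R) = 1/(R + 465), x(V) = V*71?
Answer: 3091/399857943 ≈ 7.7302e-6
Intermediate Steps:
x(V) = 71*V
c(R) = 1/(465 + R)
1/(c(2626) + x(1822)) = 1/(1/(465 + 2626) + 71*1822) = 1/(1/3091 + 129362) = 1/(399857943/3091) = 3091/399857943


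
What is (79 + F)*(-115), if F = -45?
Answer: -3910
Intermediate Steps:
(79 + F)*(-115) = (79 - 45)*(-115) = 34*(-115) = -3910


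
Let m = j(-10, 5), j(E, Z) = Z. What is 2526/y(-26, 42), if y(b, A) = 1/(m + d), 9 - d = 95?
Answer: -204606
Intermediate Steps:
m = 5
d = -86 (d = 9 - 1*95 = 9 - 95 = -86)
y(b, A) = -1/81 (y(b, A) = 1/(5 - 86) = 1/(-81) = -1/81)
2526/y(-26, 42) = 2526/(-1/81) = 2526*(-81) = -204606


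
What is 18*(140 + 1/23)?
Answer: 57978/23 ≈ 2520.8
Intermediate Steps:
18*(140 + 1/23) = 18*(3221/23) = 57978/23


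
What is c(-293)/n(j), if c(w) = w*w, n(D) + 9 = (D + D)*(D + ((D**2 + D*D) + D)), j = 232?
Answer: 85849/50163959 ≈ 0.0017114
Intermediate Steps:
n(D) = -9 + 2*D*(2*D + 2*D**2) (n(D) = -9 + (D + D)*(D + ((D**2 + D*D) + D)) = -9 + (2*D)*(D + ((D**2 + D**2) + D)) = -9 + (2*D)*(D + (2*D**2 + D)) = -9 + (2*D)*(D + (D + 2*D**2)) = -9 + (2*D)*(2*D + 2*D**2) = -9 + 2*D*(2*D + 2*D**2))
c(w) = w**2
c(-293)/n(j) = (-293)**2/(-9 + 4*232**2 + 4*232**3) = 85849/(-9 + 4*53824 + 4*12487168) = 85849/(-9 + 215296 + 49948672) = 85849/50163959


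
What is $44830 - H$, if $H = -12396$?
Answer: $57226$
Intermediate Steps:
$44830 - H = 44830 - -12396 = 44830 + 12396 = 57226$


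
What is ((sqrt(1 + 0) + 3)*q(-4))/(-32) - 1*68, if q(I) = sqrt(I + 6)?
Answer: -68 - sqrt(2)/8 ≈ -68.177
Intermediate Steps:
q(I) = sqrt(6 + I)
((sqrt(1 + 0) + 3)*q(-4))/(-32) - 1*68 = ((sqrt(1 + 0) + 3)*sqrt(6 - 4))/(-32) - 1*68 = ((sqrt(1) + 3)*sqrt(2))*(-1/32) - 68 = ((1 + 3)*sqrt(2))*(-1/32) - 68 = (4*sqrt(2))*(-1/32) - 68 = -sqrt(2)/8 - 68 = -68 - sqrt(2)/8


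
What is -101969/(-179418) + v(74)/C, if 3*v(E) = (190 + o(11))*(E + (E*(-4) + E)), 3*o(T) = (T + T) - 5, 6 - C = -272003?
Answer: 78013751107/146409932286 ≈ 0.53284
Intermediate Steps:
C = 272009 (C = 6 - 1*(-272003) = 6 + 272003 = 272009)
o(T) = -5/3 + 2*T/3 (o(T) = ((T + T) - 5)/3 = (2*T - 5)/3 = (-5 + 2*T)/3 = -5/3 + 2*T/3)
v(E) = -1174*E/9 (v(E) = ((190 + (-5/3 + (⅔)*11))*(E + (E*(-4) + E)))/3 = ((190 + (-5/3 + 22/3))*(E + (-4*E + E)))/3 = ((190 + 17/3)*(E - 3*E))/3 = (587*(-2*E)/3)/3 = (-1174*E/3)/3 = -1174*E/9)
-101969/(-179418) + v(74)/C = -101969/(-179418) - 1174/9*74/272009 = -101969*(-1/179418) - 86876/9*1/272009 = 101969/179418 - 86876/2448081 = 78013751107/146409932286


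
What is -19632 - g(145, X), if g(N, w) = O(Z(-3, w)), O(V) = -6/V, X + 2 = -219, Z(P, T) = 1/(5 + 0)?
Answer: -19602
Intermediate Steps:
Z(P, T) = ⅕ (Z(P, T) = 1/5 = ⅕)
X = -221 (X = -2 - 219 = -221)
g(N, w) = -30 (g(N, w) = -6/⅕ = -6*5 = -30)
-19632 - g(145, X) = -19632 - 1*(-30) = -19632 + 30 = -19602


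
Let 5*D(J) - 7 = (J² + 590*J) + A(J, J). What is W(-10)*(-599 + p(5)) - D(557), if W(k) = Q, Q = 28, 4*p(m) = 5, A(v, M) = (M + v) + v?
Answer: -724242/5 ≈ -1.4485e+5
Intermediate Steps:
A(v, M) = M + 2*v
p(m) = 5/4 (p(m) = (¼)*5 = 5/4)
D(J) = 7/5 + J²/5 + 593*J/5 (D(J) = 7/5 + ((J² + 590*J) + (J + 2*J))/5 = 7/5 + ((J² + 590*J) + 3*J)/5 = 7/5 + (J² + 593*J)/5 = 7/5 + (J²/5 + 593*J/5) = 7/5 + J²/5 + 593*J/5)
W(k) = 28
W(-10)*(-599 + p(5)) - D(557) = 28*(-599 + 5/4) - (7/5 + (⅕)*557² + (593/5)*557) = 28*(-2391/4) - (7/5 + (⅕)*310249 + 330301/5) = -16737 - (7/5 + 310249/5 + 330301/5) = -16737 - 1*640557/5 = -16737 - 640557/5 = -724242/5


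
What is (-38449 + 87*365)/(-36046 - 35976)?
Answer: 3347/36011 ≈ 0.092944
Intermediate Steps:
(-38449 + 87*365)/(-36046 - 35976) = (-38449 + 31755)/(-72022) = -6694*(-1/72022) = 3347/36011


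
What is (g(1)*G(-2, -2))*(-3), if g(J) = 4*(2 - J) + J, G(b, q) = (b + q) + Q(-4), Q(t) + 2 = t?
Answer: 150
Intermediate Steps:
Q(t) = -2 + t
G(b, q) = -6 + b + q (G(b, q) = (b + q) + (-2 - 4) = (b + q) - 6 = -6 + b + q)
g(J) = 8 - 3*J (g(J) = (8 - 4*J) + J = 8 - 3*J)
(g(1)*G(-2, -2))*(-3) = ((8 - 3*1)*(-6 - 2 - 2))*(-3) = ((8 - 3)*(-10))*(-3) = (5*(-10))*(-3) = -50*(-3) = 150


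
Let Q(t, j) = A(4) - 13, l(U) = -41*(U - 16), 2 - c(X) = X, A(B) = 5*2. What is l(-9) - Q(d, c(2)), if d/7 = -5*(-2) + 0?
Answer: 1028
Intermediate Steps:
A(B) = 10
c(X) = 2 - X
l(U) = 656 - 41*U (l(U) = -41*(-16 + U) = 656 - 41*U)
d = 70 (d = 7*(-5*(-2) + 0) = 7*(10 + 0) = 7*10 = 70)
Q(t, j) = -3 (Q(t, j) = 10 - 13 = -3)
l(-9) - Q(d, c(2)) = (656 - 41*(-9)) - 1*(-3) = (656 + 369) + 3 = 1025 + 3 = 1028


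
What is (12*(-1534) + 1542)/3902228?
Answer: -8433/1951114 ≈ -0.0043221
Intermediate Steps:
(12*(-1534) + 1542)/3902228 = (-18408 + 1542)*(1/3902228) = -16866*1/3902228 = -8433/1951114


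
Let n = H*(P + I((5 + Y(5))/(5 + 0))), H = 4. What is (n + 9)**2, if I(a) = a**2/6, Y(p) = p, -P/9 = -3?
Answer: 128881/9 ≈ 14320.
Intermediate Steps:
P = 27 (P = -9*(-3) = 27)
I(a) = a**2/6 (I(a) = a**2*(1/6) = a**2/6)
n = 332/3 (n = 4*(27 + ((5 + 5)/(5 + 0))**2/6) = 4*(27 + (10/5)**2/6) = 4*(27 + (10*(1/5))**2/6) = 4*(27 + (1/6)*2**2) = 4*(27 + (1/6)*4) = 4*(27 + 2/3) = 4*(83/3) = 332/3 ≈ 110.67)
(n + 9)**2 = (332/3 + 9)**2 = (359/3)**2 = 128881/9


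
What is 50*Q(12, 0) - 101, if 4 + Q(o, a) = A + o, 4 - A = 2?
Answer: 399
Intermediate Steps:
A = 2 (A = 4 - 1*2 = 4 - 2 = 2)
Q(o, a) = -2 + o (Q(o, a) = -4 + (2 + o) = -2 + o)
50*Q(12, 0) - 101 = 50*(-2 + 12) - 101 = 50*10 - 101 = 500 - 101 = 399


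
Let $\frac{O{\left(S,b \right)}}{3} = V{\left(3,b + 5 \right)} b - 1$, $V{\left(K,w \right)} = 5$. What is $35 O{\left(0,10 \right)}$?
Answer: $5145$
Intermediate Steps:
$O{\left(S,b \right)} = -3 + 15 b$ ($O{\left(S,b \right)} = 3 \left(5 b - 1\right) = 3 \left(-1 + 5 b\right) = -3 + 15 b$)
$35 O{\left(0,10 \right)} = 35 \left(-3 + 15 \cdot 10\right) = 35 \left(-3 + 150\right) = 35 \cdot 147 = 5145$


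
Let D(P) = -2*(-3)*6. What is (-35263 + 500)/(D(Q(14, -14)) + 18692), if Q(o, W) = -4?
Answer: -34763/18728 ≈ -1.8562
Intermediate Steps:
D(P) = 36 (D(P) = 6*6 = 36)
(-35263 + 500)/(D(Q(14, -14)) + 18692) = (-35263 + 500)/(36 + 18692) = -34763/18728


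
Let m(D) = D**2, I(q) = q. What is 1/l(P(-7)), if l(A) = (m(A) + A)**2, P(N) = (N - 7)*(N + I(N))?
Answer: 1/1490886544 ≈ 6.7074e-10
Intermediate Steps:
P(N) = 2*N*(-7 + N) (P(N) = (N - 7)*(N + N) = (-7 + N)*(2*N) = 2*N*(-7 + N))
l(A) = (A + A**2)**2 (l(A) = (A**2 + A)**2 = (A + A**2)**2)
1/l(P(-7)) = 1/((2*(-7)*(-7 - 7))**2*(1 + 2*(-7)*(-7 - 7))**2) = 1/((2*(-7)*(-14))**2*(1 + 2*(-7)*(-14))**2) = 1/(196**2*(1 + 196)**2) = 1/(38416*197**2) = 1/(38416*38809) = 1/1490886544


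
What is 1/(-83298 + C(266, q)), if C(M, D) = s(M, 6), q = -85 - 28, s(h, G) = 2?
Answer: -1/83296 ≈ -1.2005e-5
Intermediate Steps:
q = -113
C(M, D) = 2
1/(-83298 + C(266, q)) = 1/(-83298 + 2) = 1/(-83296) = -1/83296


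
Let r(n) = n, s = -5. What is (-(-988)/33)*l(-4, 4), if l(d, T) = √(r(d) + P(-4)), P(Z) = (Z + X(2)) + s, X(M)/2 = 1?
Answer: 988*I*√11/33 ≈ 99.298*I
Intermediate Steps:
X(M) = 2 (X(M) = 2*1 = 2)
P(Z) = -3 + Z (P(Z) = (Z + 2) - 5 = (2 + Z) - 5 = -3 + Z)
l(d, T) = √(-7 + d) (l(d, T) = √(d + (-3 - 4)) = √(d - 7) = √(-7 + d))
(-(-988)/33)*l(-4, 4) = (-(-988)/33)*√(-7 - 4) = (-(-988)/33)*√(-11) = (-26*(-38/33))*(I*√11) = 988*(I*√11)/33 = 988*I*√11/33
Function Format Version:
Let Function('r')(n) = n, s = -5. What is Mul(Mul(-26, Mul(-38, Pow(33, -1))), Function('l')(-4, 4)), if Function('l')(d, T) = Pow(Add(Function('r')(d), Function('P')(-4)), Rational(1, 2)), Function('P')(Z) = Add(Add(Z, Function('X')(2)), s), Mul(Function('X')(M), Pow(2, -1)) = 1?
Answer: Mul(Rational(988, 33), I, Pow(11, Rational(1, 2))) ≈ Mul(99.298, I)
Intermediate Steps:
Function('X')(M) = 2 (Function('X')(M) = Mul(2, 1) = 2)
Function('P')(Z) = Add(-3, Z) (Function('P')(Z) = Add(Add(Z, 2), -5) = Add(Add(2, Z), -5) = Add(-3, Z))
Function('l')(d, T) = Pow(Add(-7, d), Rational(1, 2)) (Function('l')(d, T) = Pow(Add(d, Add(-3, -4)), Rational(1, 2)) = Pow(Add(d, -7), Rational(1, 2)) = Pow(Add(-7, d), Rational(1, 2)))
Mul(Mul(-26, Mul(-38, Pow(33, -1))), Function('l')(-4, 4)) = Mul(Mul(-26, Mul(-38, Pow(33, -1))), Pow(Add(-7, -4), Rational(1, 2))) = Mul(Mul(-26, Mul(-38, Rational(1, 33))), Pow(-11, Rational(1, 2))) = Mul(Mul(-26, Rational(-38, 33)), Mul(I, Pow(11, Rational(1, 2)))) = Mul(Rational(988, 33), Mul(I, Pow(11, Rational(1, 2)))) = Mul(Rational(988, 33), I, Pow(11, Rational(1, 2)))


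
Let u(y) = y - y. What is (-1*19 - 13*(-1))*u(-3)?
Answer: 0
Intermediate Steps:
u(y) = 0
(-1*19 - 13*(-1))*u(-3) = (-1*19 - 13*(-1))*0 = (-19 + 13)*0 = -6*0 = 0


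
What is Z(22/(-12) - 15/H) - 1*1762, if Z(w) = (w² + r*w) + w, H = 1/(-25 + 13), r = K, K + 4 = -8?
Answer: 1008775/36 ≈ 28022.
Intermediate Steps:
K = -12 (K = -4 - 8 = -12)
r = -12
H = -1/12 (H = 1/(-12) = -1/12 ≈ -0.083333)
Z(w) = w² - 11*w (Z(w) = (w² - 12*w) + w = w² - 11*w)
Z(22/(-12) - 15/H) - 1*1762 = (22/(-12) - 15/(-1/12))*(-11 + (22/(-12) - 15/(-1/12))) - 1*1762 = (22*(-1/12) - 15*(-12))*(-11 + (22*(-1/12) - 15*(-12))) - 1762 = (-11/6 + 180)*(-11 + (-11/6 + 180)) - 1762 = 1069*(-11 + 1069/6)/6 - 1762 = (1069/6)*(1003/6) - 1762 = 1072207/36 - 1762 = 1008775/36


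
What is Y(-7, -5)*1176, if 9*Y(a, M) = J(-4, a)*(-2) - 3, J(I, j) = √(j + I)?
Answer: -392 - 784*I*√11/3 ≈ -392.0 - 866.74*I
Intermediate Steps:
J(I, j) = √(I + j)
Y(a, M) = -⅓ - 2*√(-4 + a)/9 (Y(a, M) = (√(-4 + a)*(-2) - 3)/9 = (-2*√(-4 + a) - 3)/9 = (-3 - 2*√(-4 + a))/9 = -⅓ - 2*√(-4 + a)/9)
Y(-7, -5)*1176 = (-⅓ - 2*√(-4 - 7)/9)*1176 = (-⅓ - 2*I*√11/9)*1176 = -392 - 784*I*√11/3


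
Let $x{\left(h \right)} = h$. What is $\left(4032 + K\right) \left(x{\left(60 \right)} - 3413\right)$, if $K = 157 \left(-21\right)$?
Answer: $-2464455$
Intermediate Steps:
$K = -3297$
$\left(4032 + K\right) \left(x{\left(60 \right)} - 3413\right) = \left(4032 - 3297\right) \left(60 - 3413\right) = 735 \left(-3353\right) = -2464455$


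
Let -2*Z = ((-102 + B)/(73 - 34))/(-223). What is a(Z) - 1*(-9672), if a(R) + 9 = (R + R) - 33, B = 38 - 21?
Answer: 83752025/8697 ≈ 9630.0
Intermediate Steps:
B = 17
Z = -85/17394 (Z = -(-102 + 17)/(73 - 34)/(2*(-223)) = -(-85/39)*(-1)/(2*223) = -(-85*1/39)*(-1)/(2*223) = -(-85)*(-1)/(78*223) = -½*85/8697 = -85/17394 ≈ -0.0048867)
a(R) = -42 + 2*R (a(R) = -9 + ((R + R) - 33) = -9 + (2*R - 33) = -9 + (-33 + 2*R) = -42 + 2*R)
a(Z) - 1*(-9672) = (-42 + 2*(-85/17394)) - 1*(-9672) = (-42 - 85/8697) + 9672 = -365359/8697 + 9672 = 83752025/8697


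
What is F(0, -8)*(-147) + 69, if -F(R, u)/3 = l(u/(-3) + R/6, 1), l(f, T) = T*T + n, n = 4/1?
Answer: 2274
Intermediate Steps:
n = 4 (n = 4*1 = 4)
l(f, T) = 4 + T² (l(f, T) = T*T + 4 = T² + 4 = 4 + T²)
F(R, u) = -15 (F(R, u) = -3*(4 + 1²) = -3*(4 + 1) = -3*5 = -15)
F(0, -8)*(-147) + 69 = -15*(-147) + 69 = 2205 + 69 = 2274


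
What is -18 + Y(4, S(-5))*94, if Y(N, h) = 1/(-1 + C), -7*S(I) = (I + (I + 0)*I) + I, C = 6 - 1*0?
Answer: ⅘ ≈ 0.80000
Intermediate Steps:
C = 6 (C = 6 + 0 = 6)
S(I) = -2*I/7 - I²/7 (S(I) = -((I + (I + 0)*I) + I)/7 = -((I + I*I) + I)/7 = -((I + I²) + I)/7 = -(I² + 2*I)/7 = -2*I/7 - I²/7)
Y(N, h) = ⅕ (Y(N, h) = 1/(-1 + 6) = 1/5 = ⅕)
-18 + Y(4, S(-5))*94 = -18 + (⅕)*94 = -18 + 94/5 = ⅘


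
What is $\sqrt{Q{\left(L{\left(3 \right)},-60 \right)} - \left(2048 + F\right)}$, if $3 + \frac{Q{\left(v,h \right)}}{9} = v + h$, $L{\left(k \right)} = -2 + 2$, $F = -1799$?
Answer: $4 i \sqrt{51} \approx 28.566 i$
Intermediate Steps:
$L{\left(k \right)} = 0$
$Q{\left(v,h \right)} = -27 + 9 h + 9 v$ ($Q{\left(v,h \right)} = -27 + 9 \left(v + h\right) = -27 + 9 \left(h + v\right) = -27 + \left(9 h + 9 v\right) = -27 + 9 h + 9 v$)
$\sqrt{Q{\left(L{\left(3 \right)},-60 \right)} - \left(2048 + F\right)} = \sqrt{\left(-27 + 9 \left(-60\right) + 9 \cdot 0\right) - 249} = \sqrt{\left(-27 - 540 + 0\right) + \left(-2048 + 1799\right)} = \sqrt{-567 - 249} = \sqrt{-816} = 4 i \sqrt{51}$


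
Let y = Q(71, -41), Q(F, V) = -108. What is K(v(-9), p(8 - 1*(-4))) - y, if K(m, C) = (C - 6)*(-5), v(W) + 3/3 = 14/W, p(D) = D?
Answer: 78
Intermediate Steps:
v(W) = -1 + 14/W
y = -108
K(m, C) = 30 - 5*C (K(m, C) = (-6 + C)*(-5) = 30 - 5*C)
K(v(-9), p(8 - 1*(-4))) - y = (30 - 5*(8 - 1*(-4))) - 1*(-108) = (30 - 5*(8 + 4)) + 108 = (30 - 5*12) + 108 = (30 - 60) + 108 = -30 + 108 = 78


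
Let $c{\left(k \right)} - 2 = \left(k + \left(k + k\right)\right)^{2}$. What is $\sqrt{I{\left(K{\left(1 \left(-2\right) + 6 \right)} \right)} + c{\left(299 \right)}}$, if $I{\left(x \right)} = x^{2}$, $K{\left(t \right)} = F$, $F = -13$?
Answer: $6 \sqrt{22355} \approx 897.1$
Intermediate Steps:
$c{\left(k \right)} = 2 + 9 k^{2}$ ($c{\left(k \right)} = 2 + \left(k + \left(k + k\right)\right)^{2} = 2 + \left(k + 2 k\right)^{2} = 2 + \left(3 k\right)^{2} = 2 + 9 k^{2}$)
$K{\left(t \right)} = -13$
$\sqrt{I{\left(K{\left(1 \left(-2\right) + 6 \right)} \right)} + c{\left(299 \right)}} = \sqrt{\left(-13\right)^{2} + \left(2 + 9 \cdot 299^{2}\right)} = \sqrt{169 + \left(2 + 9 \cdot 89401\right)} = \sqrt{169 + \left(2 + 804609\right)} = \sqrt{169 + 804611} = \sqrt{804780} = 6 \sqrt{22355}$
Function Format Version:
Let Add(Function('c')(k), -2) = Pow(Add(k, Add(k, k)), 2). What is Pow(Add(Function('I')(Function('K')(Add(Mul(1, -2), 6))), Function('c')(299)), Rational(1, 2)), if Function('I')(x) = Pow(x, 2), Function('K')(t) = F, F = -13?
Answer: Mul(6, Pow(22355, Rational(1, 2))) ≈ 897.10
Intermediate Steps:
Function('c')(k) = Add(2, Mul(9, Pow(k, 2))) (Function('c')(k) = Add(2, Pow(Add(k, Add(k, k)), 2)) = Add(2, Pow(Add(k, Mul(2, k)), 2)) = Add(2, Pow(Mul(3, k), 2)) = Add(2, Mul(9, Pow(k, 2))))
Function('K')(t) = -13
Pow(Add(Function('I')(Function('K')(Add(Mul(1, -2), 6))), Function('c')(299)), Rational(1, 2)) = Pow(Add(Pow(-13, 2), Add(2, Mul(9, Pow(299, 2)))), Rational(1, 2)) = Pow(Add(169, Add(2, Mul(9, 89401))), Rational(1, 2)) = Pow(Add(169, Add(2, 804609)), Rational(1, 2)) = Pow(Add(169, 804611), Rational(1, 2)) = Pow(804780, Rational(1, 2)) = Mul(6, Pow(22355, Rational(1, 2)))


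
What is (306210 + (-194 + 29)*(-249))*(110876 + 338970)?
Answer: 156229266570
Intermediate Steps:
(306210 + (-194 + 29)*(-249))*(110876 + 338970) = (306210 - 165*(-249))*449846 = (306210 + 41085)*449846 = 347295*449846 = 156229266570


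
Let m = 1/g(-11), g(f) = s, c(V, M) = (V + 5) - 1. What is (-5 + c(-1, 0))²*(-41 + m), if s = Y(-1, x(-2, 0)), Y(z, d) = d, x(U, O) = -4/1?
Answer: -165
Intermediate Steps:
x(U, O) = -4 (x(U, O) = -4*1 = -4)
c(V, M) = 4 + V (c(V, M) = (5 + V) - 1 = 4 + V)
s = -4
g(f) = -4
m = -¼ (m = 1/(-4) = -¼ ≈ -0.25000)
(-5 + c(-1, 0))²*(-41 + m) = (-5 + (4 - 1))²*(-41 - ¼) = (-5 + 3)²*(-165/4) = (-2)²*(-165/4) = 4*(-165/4) = -165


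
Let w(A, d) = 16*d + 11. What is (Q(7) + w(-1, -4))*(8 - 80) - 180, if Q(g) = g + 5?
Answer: 2772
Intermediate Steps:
w(A, d) = 11 + 16*d
Q(g) = 5 + g
(Q(7) + w(-1, -4))*(8 - 80) - 180 = ((5 + 7) + (11 + 16*(-4)))*(8 - 80) - 180 = (12 + (11 - 64))*(-72) - 180 = (12 - 53)*(-72) - 180 = -41*(-72) - 180 = 2952 - 180 = 2772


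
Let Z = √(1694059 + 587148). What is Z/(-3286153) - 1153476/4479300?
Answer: -32041/124425 - √2281207/3286153 ≈ -0.25797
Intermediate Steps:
Z = √2281207 ≈ 1510.4
Z/(-3286153) - 1153476/4479300 = √2281207/(-3286153) - 1153476/4479300 = √2281207*(-1/3286153) - 1153476*1/4479300 = -√2281207/3286153 - 32041/124425 = -32041/124425 - √2281207/3286153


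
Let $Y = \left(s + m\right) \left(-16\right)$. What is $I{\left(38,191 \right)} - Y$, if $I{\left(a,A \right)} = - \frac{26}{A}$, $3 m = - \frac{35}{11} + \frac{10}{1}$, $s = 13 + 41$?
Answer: $\frac{1891378}{2101} \approx 900.23$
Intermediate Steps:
$s = 54$
$m = \frac{25}{11}$ ($m = \frac{- \frac{35}{11} + \frac{10}{1}}{3} = \frac{\left(-35\right) \frac{1}{11} + 10 \cdot 1}{3} = \frac{- \frac{35}{11} + 10}{3} = \frac{1}{3} \cdot \frac{75}{11} = \frac{25}{11} \approx 2.2727$)
$Y = - \frac{9904}{11}$ ($Y = \left(54 + \frac{25}{11}\right) \left(-16\right) = \frac{619}{11} \left(-16\right) = - \frac{9904}{11} \approx -900.36$)
$I{\left(38,191 \right)} - Y = - \frac{26}{191} - - \frac{9904}{11} = \left(-26\right) \frac{1}{191} + \frac{9904}{11} = - \frac{26}{191} + \frac{9904}{11} = \frac{1891378}{2101}$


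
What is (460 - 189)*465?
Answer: 126015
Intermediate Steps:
(460 - 189)*465 = 271*465 = 126015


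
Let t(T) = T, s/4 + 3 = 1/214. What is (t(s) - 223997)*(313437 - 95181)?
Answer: -5231369552016/107 ≈ -4.8891e+10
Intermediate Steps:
s = -1282/107 (s = -12 + 4/214 = -12 + 4*(1/214) = -12 + 2/107 = -1282/107 ≈ -11.981)
(t(s) - 223997)*(313437 - 95181) = (-1282/107 - 223997)*(313437 - 95181) = -23968961/107*218256 = -5231369552016/107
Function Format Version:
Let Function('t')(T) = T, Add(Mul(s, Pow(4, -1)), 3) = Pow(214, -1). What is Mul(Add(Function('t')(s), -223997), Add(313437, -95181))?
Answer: Rational(-5231369552016, 107) ≈ -4.8891e+10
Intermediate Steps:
s = Rational(-1282, 107) (s = Add(-12, Mul(4, Pow(214, -1))) = Add(-12, Mul(4, Rational(1, 214))) = Add(-12, Rational(2, 107)) = Rational(-1282, 107) ≈ -11.981)
Mul(Add(Function('t')(s), -223997), Add(313437, -95181)) = Mul(Add(Rational(-1282, 107), -223997), Add(313437, -95181)) = Mul(Rational(-23968961, 107), 218256) = Rational(-5231369552016, 107)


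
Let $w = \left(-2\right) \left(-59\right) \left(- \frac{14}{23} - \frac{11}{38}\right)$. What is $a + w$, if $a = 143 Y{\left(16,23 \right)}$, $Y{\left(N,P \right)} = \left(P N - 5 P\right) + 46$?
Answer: $\frac{18638494}{437} \approx 42651.0$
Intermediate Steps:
$Y{\left(N,P \right)} = 46 - 5 P + N P$ ($Y{\left(N,P \right)} = \left(N P - 5 P\right) + 46 = \left(- 5 P + N P\right) + 46 = 46 - 5 P + N P$)
$a = 42757$ ($a = 143 \left(46 - 115 + 16 \cdot 23\right) = 143 \left(46 - 115 + 368\right) = 143 \cdot 299 = 42757$)
$w = - \frac{46315}{437}$ ($w = 118 \left(\left(-14\right) \frac{1}{23} - \frac{11}{38}\right) = 118 \left(- \frac{14}{23} - \frac{11}{38}\right) = 118 \left(- \frac{785}{874}\right) = - \frac{46315}{437} \approx -105.98$)
$a + w = 42757 - \frac{46315}{437} = \frac{18638494}{437}$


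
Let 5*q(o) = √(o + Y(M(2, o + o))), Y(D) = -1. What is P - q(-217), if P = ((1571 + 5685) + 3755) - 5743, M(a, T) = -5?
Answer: 5268 - I*√218/5 ≈ 5268.0 - 2.953*I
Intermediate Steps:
q(o) = √(-1 + o)/5 (q(o) = √(o - 1)/5 = √(-1 + o)/5)
P = 5268 (P = (7256 + 3755) - 5743 = 11011 - 5743 = 5268)
P - q(-217) = 5268 - √(-1 - 217)/5 = 5268 - √(-218)/5 = 5268 - I*√218/5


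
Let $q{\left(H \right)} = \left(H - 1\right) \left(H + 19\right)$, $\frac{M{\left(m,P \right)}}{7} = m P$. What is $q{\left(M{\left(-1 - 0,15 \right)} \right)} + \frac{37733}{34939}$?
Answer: $\frac{318541657}{34939} \approx 9117.1$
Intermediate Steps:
$M{\left(m,P \right)} = 7 P m$ ($M{\left(m,P \right)} = 7 m P = 7 P m$)
$q{\left(H \right)} = \left(-1 + H\right) \left(19 + H\right)$
$q{\left(M{\left(-1 - 0,15 \right)} \right)} + \frac{37733}{34939} = \left(-19 + \left(7 \cdot 15 \left(-1 - 0\right)\right)^{2} + 18 \cdot 7 \cdot 15 \left(-1 - 0\right)\right) + \frac{37733}{34939} = \left(-19 + \left(7 \cdot 15 \left(-1 + 0\right)\right)^{2} + 18 \cdot 7 \cdot 15 \left(-1 + 0\right)\right) + 37733 \cdot \frac{1}{34939} = \left(-19 + \left(7 \cdot 15 \left(-1\right)\right)^{2} + 18 \cdot 7 \cdot 15 \left(-1\right)\right) + \frac{37733}{34939} = \left(-19 + \left(-105\right)^{2} + 18 \left(-105\right)\right) + \frac{37733}{34939} = \left(-19 + 11025 - 1890\right) + \frac{37733}{34939} = 9116 + \frac{37733}{34939} = \frac{318541657}{34939}$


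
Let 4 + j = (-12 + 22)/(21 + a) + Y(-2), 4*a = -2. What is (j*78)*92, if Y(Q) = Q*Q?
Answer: 143520/41 ≈ 3500.5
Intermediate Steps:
a = -1/2 (a = (1/4)*(-2) = -1/2 ≈ -0.50000)
Y(Q) = Q**2
j = 20/41 (j = -4 + ((-12 + 22)/(21 - 1/2) + (-2)**2) = -4 + (10/(41/2) + 4) = -4 + (10*(2/41) + 4) = -4 + (20/41 + 4) = -4 + 184/41 = 20/41 ≈ 0.48780)
(j*78)*92 = ((20/41)*78)*92 = (1560/41)*92 = 143520/41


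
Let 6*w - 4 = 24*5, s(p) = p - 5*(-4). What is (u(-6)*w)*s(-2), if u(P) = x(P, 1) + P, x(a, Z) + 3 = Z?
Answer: -2976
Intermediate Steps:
x(a, Z) = -3 + Z
s(p) = 20 + p (s(p) = p + 20 = 20 + p)
w = 62/3 (w = ⅔ + (24*5)/6 = ⅔ + (⅙)*120 = ⅔ + 20 = 62/3 ≈ 20.667)
u(P) = -2 + P (u(P) = (-3 + 1) + P = -2 + P)
(u(-6)*w)*s(-2) = ((-2 - 6)*(62/3))*(20 - 2) = -8*62/3*18 = -496/3*18 = -2976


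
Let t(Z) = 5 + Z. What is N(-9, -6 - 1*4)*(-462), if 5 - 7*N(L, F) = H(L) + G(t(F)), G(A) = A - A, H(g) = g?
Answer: -924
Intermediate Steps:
G(A) = 0
N(L, F) = 5/7 - L/7 (N(L, F) = 5/7 - (L + 0)/7 = 5/7 - L/7)
N(-9, -6 - 1*4)*(-462) = (5/7 - 1/7*(-9))*(-462) = (5/7 + 9/7)*(-462) = 2*(-462) = -924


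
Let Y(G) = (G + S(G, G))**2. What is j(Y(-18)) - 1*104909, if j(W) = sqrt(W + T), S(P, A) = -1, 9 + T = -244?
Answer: -104909 + 6*sqrt(3) ≈ -1.0490e+5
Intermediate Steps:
T = -253 (T = -9 - 244 = -253)
Y(G) = (-1 + G)**2 (Y(G) = (G - 1)**2 = (-1 + G)**2)
j(W) = sqrt(-253 + W) (j(W) = sqrt(W - 253) = sqrt(-253 + W))
j(Y(-18)) - 1*104909 = sqrt(-253 + (-1 - 18)**2) - 1*104909 = sqrt(-253 + (-19)**2) - 104909 = sqrt(-253 + 361) - 104909 = sqrt(108) - 104909 = 6*sqrt(3) - 104909 = -104909 + 6*sqrt(3)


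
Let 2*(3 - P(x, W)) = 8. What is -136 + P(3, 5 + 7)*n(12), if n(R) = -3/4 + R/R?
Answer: -545/4 ≈ -136.25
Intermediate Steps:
P(x, W) = -1 (P(x, W) = 3 - ½*8 = 3 - 4 = -1)
n(R) = ¼ (n(R) = -3*¼ + 1 = -¾ + 1 = ¼)
-136 + P(3, 5 + 7)*n(12) = -136 - 1*¼ = -136 - ¼ = -545/4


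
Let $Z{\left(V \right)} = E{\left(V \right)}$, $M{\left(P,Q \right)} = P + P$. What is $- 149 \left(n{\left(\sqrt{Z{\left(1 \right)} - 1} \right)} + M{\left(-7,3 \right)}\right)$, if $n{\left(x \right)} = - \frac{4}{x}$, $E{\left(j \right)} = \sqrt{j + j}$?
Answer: $2086 + \frac{596}{\sqrt{-1 + \sqrt{2}}} \approx 3012.1$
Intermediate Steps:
$E{\left(j \right)} = \sqrt{2} \sqrt{j}$ ($E{\left(j \right)} = \sqrt{2 j} = \sqrt{2} \sqrt{j}$)
$M{\left(P,Q \right)} = 2 P$
$Z{\left(V \right)} = \sqrt{2} \sqrt{V}$
$- 149 \left(n{\left(\sqrt{Z{\left(1 \right)} - 1} \right)} + M{\left(-7,3 \right)}\right) = - 149 \left(- \frac{4}{\sqrt{\sqrt{2} \sqrt{1} - 1}} + 2 \left(-7\right)\right) = - 149 \left(- \frac{4}{\sqrt{\sqrt{2} \cdot 1 - 1}} - 14\right) = - 149 \left(- \frac{4}{\sqrt{\sqrt{2} - 1}} - 14\right) = - 149 \left(- \frac{4}{\sqrt{-1 + \sqrt{2}}} - 14\right) = - 149 \left(-14 - \frac{4}{\sqrt{-1 + \sqrt{2}}}\right) = 2086 + \frac{596}{\sqrt{-1 + \sqrt{2}}}$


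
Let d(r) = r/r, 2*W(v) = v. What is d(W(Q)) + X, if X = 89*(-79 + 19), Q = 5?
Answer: -5339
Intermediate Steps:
W(v) = v/2
d(r) = 1
X = -5340 (X = 89*(-60) = -5340)
d(W(Q)) + X = 1 - 5340 = -5339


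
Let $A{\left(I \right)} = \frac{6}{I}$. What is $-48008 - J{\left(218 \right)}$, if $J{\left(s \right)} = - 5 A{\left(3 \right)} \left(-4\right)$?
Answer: $-48048$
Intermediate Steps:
$J{\left(s \right)} = 40$ ($J{\left(s \right)} = - 5 \cdot \frac{6}{3} \left(-4\right) = - 5 \cdot 6 \cdot \frac{1}{3} \left(-4\right) = \left(-5\right) 2 \left(-4\right) = \left(-10\right) \left(-4\right) = 40$)
$-48008 - J{\left(218 \right)} = -48008 - 40 = -48048$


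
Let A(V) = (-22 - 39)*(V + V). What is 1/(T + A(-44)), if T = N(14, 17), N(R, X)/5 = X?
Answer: 1/5453 ≈ 0.00018339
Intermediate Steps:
N(R, X) = 5*X
T = 85 (T = 5*17 = 85)
A(V) = -122*V
1/(T + A(-44)) = 1/(85 - 122*(-44)) = 1/(85 + 5368) = 1/5453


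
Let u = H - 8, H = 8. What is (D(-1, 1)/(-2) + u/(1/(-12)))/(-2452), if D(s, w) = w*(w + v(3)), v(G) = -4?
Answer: -3/4904 ≈ -0.00061175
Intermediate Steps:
u = 0 (u = 8 - 8 = 0)
D(s, w) = w*(-4 + w) (D(s, w) = w*(w - 4) = w*(-4 + w))
(D(-1, 1)/(-2) + u/(1/(-12)))/(-2452) = ((1*(-4 + 1))/(-2) + 0/(1/(-12)))/(-2452) = -((1*(-3))*(-½) + 0/(-1/12))/2452 = -(-3*(-½) + 0*(-12))/2452 = -(3/2 + 0)/2452 = -1/2452*3/2 = -3/4904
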